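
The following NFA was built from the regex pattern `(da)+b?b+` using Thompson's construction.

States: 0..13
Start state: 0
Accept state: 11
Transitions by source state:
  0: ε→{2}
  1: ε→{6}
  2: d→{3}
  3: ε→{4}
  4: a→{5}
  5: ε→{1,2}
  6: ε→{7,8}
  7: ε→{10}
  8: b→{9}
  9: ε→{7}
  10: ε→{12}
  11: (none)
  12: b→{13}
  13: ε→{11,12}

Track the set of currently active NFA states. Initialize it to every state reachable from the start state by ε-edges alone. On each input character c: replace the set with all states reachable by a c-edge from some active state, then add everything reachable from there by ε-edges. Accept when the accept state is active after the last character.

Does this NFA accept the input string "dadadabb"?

Answer: ACCEPT

Derivation:
S₀ = ε-closure({0}) = {0,2}
'd' @ 1: {3,4}
'a' @ 2: {1,2,5,6,7,8,10,12}
'd' @ 3: {3,4}
'a' @ 4: {1,2,5,6,7,8,10,12}
'd' @ 5: {3,4}
'a' @ 6: {1,2,5,6,7,8,10,12}
'b' @ 7: {7,9,10,11,12,13}  [accepting]
'b' @ 8: {11,12,13}  [accepting]
end set {11,12,13} — state 11 in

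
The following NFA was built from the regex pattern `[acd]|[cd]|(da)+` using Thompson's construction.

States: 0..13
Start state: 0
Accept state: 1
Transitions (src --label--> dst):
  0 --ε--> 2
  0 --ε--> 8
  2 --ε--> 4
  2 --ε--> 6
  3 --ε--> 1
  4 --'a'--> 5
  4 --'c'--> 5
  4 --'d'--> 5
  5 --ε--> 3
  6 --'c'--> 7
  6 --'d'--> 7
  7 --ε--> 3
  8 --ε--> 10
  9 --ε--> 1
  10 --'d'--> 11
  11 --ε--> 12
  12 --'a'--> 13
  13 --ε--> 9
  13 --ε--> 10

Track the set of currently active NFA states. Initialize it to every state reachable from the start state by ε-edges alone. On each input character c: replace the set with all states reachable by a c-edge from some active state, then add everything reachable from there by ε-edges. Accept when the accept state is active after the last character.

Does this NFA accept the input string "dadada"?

S₀ = ε-closure({0}) = {0,2,4,6,8,10}
'd' @ 1: {1,3,5,7,11,12}  [accepting]
'a' @ 2: {1,9,10,13}  [accepting]
'd' @ 3: {11,12}
'a' @ 4: {1,9,10,13}  [accepting]
'd' @ 5: {11,12}
'a' @ 6: {1,9,10,13}  [accepting]
after full input: {1,9,10,13}  (accept=1 in)

Answer: ACCEPT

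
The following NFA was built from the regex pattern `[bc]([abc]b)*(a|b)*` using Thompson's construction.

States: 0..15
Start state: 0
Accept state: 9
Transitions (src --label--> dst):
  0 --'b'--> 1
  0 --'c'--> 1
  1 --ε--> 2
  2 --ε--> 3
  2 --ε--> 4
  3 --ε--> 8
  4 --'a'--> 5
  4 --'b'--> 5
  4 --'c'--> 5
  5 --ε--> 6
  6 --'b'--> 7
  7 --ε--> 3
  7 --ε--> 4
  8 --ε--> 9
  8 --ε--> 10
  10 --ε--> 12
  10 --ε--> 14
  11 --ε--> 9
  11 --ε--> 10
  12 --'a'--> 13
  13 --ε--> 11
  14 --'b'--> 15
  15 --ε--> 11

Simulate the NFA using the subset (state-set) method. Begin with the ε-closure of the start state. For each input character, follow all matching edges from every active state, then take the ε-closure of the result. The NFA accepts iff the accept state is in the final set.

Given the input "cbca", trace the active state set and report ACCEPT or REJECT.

Answer: REJECT

Derivation:
S₀ = ε-closure({0}) = {0}
'c' @ 1: {1,2,3,4,8,9,10,12,14}  [accepting]
'b' @ 2: {5,6,9,10,11,12,14,15}  [accepting]
'c' @ 3: {}  — state set empty
rest 'a' ignored (set empty)
final: {}; accept 9 not in set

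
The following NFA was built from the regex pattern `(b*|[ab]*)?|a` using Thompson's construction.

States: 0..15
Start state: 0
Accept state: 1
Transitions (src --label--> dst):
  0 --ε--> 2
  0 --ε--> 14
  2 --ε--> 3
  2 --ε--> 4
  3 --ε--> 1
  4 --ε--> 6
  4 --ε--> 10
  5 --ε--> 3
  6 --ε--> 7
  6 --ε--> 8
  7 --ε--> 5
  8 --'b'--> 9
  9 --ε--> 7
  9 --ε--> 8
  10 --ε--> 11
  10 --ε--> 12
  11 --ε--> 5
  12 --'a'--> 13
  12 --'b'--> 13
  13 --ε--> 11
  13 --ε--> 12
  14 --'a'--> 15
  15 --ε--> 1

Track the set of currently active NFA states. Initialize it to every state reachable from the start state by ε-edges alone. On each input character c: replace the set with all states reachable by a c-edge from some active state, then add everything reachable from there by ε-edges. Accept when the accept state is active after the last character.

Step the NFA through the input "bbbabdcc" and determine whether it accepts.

Answer: REJECT

Trace:
S₀ = ε-closure({0}) = {0,1,2,3,4,5,6,7,8,10,11,12,14}
'b' @ 1: {1,3,5,7,8,9,11,12,13}  [accepting]
'b' @ 2: {1,3,5,7,8,9,11,12,13}  [accepting]
'b' @ 3: {1,3,5,7,8,9,11,12,13}  [accepting]
'a' @ 4: {1,3,5,11,12,13}  [accepting]
'b' @ 5: {1,3,5,11,12,13}  [accepting]
'd' @ 6: {}  — no active states
rest 'cc' ignored (set empty)
final: {}; accept 1 not in set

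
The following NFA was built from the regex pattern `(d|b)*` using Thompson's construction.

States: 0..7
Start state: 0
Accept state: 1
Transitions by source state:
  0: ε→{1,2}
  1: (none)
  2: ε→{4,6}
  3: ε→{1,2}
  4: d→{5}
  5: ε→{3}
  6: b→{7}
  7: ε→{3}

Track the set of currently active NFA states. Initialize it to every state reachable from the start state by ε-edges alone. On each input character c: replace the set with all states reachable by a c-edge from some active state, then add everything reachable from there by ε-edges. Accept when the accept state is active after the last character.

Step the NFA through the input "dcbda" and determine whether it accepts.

Answer: REJECT

Steps:
initial (ε-close {0}): {0,1,2,4,6}
'd' @ 1: {1,2,3,4,5,6}  (accept∈set)
'c' @ 2: {}  — dead — no transitions
rest 'bda' ignored (set empty)
end set {} — state 1 not in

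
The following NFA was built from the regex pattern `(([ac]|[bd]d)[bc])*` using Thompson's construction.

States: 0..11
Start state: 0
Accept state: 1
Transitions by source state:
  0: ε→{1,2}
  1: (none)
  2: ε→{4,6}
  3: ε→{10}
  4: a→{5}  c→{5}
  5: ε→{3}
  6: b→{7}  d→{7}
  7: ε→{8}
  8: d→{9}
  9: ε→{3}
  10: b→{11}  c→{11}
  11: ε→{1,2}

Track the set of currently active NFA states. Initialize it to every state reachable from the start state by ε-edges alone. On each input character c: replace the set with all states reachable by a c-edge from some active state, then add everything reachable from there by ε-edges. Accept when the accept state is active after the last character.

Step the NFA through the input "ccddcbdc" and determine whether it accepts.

Answer: ACCEPT

Derivation:
S₀ = ε-closure({0}) = {0,1,2,4,6}
'c' @ 1: {3,5,10}
'c' @ 2: {1,2,4,6,11}  (accept∈set)
'd' @ 3: {7,8}
'd' @ 4: {3,9,10}
'c' @ 5: {1,2,4,6,11}  (accept∈set)
'b' @ 6: {7,8}
'd' @ 7: {3,9,10}
'c' @ 8: {1,2,4,6,11}  (accept∈set)
end set {1,2,4,6,11} — state 1 in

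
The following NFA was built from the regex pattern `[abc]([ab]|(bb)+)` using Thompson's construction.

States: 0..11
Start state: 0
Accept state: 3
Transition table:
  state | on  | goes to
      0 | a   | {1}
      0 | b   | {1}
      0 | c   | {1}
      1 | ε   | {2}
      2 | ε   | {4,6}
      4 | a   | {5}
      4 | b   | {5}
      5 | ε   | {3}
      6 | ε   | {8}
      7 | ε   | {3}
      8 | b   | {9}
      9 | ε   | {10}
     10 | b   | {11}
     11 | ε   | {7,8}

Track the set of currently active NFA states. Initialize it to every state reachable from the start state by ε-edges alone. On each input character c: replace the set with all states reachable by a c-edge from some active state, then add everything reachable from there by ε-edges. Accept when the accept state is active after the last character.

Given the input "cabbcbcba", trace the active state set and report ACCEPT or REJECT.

initial (ε-close {0}): {0}
'c' @ 1: {1,2,4,6,8}
'a' @ 2: {3,5}  [accepting]
'b' @ 3: {}  — no active states
rest 'bcbcba' ignored (set empty)
final: {}; accept 3 not in set

Answer: REJECT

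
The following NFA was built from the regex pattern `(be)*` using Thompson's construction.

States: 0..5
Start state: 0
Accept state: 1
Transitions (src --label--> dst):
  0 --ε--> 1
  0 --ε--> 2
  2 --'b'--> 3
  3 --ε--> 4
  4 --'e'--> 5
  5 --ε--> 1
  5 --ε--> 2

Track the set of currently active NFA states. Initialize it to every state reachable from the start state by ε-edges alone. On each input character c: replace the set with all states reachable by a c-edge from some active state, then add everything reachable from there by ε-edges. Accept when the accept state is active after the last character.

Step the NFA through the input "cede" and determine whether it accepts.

Answer: REJECT

Derivation:
S₀ = ε-closure({0}) = {0,1,2}
'c' @ 1: {}  — state set empty
rest 'ede' ignored (set empty)
end set {} — state 1 not in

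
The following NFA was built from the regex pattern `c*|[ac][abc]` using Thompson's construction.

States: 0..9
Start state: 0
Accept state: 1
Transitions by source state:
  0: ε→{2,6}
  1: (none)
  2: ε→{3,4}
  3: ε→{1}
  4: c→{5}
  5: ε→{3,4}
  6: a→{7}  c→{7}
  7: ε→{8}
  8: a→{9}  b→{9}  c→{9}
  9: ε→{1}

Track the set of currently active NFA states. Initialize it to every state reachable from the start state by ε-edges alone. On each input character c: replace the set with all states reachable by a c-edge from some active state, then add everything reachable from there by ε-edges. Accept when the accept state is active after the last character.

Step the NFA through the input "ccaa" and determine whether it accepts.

S₀ = ε-closure({0}) = {0,1,2,3,4,6}
'c' @ 1: {1,3,4,5,7,8}  ✓accept
'c' @ 2: {1,3,4,5,9}  ✓accept
'a' @ 3: {}  — state set empty
rest 'a' ignored (set empty)
end set {} — state 1 not in

Answer: REJECT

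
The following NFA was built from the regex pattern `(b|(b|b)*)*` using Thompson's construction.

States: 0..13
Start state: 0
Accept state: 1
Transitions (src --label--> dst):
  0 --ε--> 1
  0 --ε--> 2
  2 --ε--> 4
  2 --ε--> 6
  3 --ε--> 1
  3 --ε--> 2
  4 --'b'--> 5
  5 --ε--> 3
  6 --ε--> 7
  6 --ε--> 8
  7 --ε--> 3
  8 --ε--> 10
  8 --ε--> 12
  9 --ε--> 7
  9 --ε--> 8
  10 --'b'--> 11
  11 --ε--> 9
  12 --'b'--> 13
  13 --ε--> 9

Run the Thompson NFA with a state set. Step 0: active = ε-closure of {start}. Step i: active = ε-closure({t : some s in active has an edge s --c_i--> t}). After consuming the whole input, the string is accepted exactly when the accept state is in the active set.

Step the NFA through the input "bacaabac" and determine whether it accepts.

Answer: REJECT

Trace:
start: ε-closure({0}) = {0,1,2,3,4,6,7,8,10,12}
'b' @ 1: {1,2,3,4,5,6,7,8,9,10,11,12,13}  (accept∈set)
'a' @ 2: {}  — state set empty
rest 'caabac' ignored (set empty)
after full input: {}  (accept=1 not in)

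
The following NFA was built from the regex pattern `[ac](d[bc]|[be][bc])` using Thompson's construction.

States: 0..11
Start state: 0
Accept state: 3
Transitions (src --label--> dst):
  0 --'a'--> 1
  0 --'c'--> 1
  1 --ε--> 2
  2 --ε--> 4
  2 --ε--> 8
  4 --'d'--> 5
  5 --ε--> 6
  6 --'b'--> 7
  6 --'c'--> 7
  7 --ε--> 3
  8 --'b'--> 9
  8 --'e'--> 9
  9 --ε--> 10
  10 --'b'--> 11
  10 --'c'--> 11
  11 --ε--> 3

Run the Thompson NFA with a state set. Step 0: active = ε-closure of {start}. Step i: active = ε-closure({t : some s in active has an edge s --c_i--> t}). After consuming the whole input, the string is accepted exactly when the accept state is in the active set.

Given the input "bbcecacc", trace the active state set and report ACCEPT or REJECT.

start: ε-closure({0}) = {0}
'b' @ 1: {}  — dead — no transitions
rest 'bcecacc' ignored (set empty)
after full input: {}  (accept=3 not in)

Answer: REJECT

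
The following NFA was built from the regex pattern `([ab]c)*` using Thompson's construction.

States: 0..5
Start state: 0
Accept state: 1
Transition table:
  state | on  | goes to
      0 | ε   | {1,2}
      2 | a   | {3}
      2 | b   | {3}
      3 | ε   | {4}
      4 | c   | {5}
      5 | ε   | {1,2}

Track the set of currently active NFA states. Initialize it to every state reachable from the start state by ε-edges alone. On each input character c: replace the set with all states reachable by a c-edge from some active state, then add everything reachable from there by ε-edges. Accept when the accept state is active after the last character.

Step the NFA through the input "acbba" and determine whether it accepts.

Answer: REJECT

Steps:
start: ε-closure({0}) = {0,1,2}
'a' @ 1: {3,4}
'c' @ 2: {1,2,5}  (accept∈set)
'b' @ 3: {3,4}
'b' @ 4: {}  — state set empty
rest 'a' ignored (set empty)
end set {} — state 1 not in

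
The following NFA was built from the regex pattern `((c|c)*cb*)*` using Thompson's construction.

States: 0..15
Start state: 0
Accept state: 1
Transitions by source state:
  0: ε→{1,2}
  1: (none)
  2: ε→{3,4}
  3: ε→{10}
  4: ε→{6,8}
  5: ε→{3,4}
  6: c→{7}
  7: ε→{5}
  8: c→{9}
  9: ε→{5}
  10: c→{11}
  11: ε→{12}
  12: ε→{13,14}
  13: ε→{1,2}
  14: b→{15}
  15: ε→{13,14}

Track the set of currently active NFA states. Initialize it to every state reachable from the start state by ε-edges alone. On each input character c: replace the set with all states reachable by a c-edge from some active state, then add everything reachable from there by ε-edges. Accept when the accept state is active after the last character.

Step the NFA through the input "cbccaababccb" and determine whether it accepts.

initial (ε-close {0}): {0,1,2,3,4,6,8,10}
'c' @ 1: {1,2,3,4,5,6,7,8,9,10,11,12,13,14}  ✓accept
'b' @ 2: {1,2,3,4,6,8,10,13,14,15}  ✓accept
'c' @ 3: {1,2,3,4,5,6,7,8,9,10,11,12,13,14}  ✓accept
'c' @ 4: {1,2,3,4,5,6,7,8,9,10,11,12,13,14}  ✓accept
'a' @ 5: {}  — dead — no transitions
rest 'ababccb' ignored (set empty)
after full input: {}  (accept=1 not in)

Answer: REJECT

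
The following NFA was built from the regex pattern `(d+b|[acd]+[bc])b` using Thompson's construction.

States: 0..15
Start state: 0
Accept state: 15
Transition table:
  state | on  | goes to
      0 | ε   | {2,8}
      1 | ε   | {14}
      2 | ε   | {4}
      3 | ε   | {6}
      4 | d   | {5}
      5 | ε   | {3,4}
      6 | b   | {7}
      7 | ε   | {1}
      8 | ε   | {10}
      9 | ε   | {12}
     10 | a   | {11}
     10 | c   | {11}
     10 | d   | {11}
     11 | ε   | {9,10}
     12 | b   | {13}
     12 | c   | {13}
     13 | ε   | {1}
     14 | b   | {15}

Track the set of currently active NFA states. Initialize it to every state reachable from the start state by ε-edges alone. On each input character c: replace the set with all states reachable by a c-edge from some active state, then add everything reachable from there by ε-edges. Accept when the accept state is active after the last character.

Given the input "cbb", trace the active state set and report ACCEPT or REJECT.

Answer: ACCEPT

Derivation:
initial (ε-close {0}): {0,2,4,8,10}
'c' @ 1: {9,10,11,12}
'b' @ 2: {1,13,14}
'b' @ 3: {15}  ✓accept
after full input: {15}  (accept=15 in)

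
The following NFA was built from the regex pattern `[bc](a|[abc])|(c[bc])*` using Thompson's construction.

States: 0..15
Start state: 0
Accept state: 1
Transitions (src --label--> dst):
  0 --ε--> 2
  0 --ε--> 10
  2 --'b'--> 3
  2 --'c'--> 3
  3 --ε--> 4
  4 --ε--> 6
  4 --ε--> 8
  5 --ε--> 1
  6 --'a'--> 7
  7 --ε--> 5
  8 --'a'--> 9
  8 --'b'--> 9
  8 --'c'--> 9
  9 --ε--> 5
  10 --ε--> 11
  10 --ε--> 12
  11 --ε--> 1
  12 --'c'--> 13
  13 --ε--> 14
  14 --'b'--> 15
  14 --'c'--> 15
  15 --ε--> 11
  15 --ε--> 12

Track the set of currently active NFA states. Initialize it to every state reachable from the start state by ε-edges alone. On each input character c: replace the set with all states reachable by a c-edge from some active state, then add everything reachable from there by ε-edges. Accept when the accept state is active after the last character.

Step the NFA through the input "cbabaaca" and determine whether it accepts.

initial (ε-close {0}): {0,1,2,10,11,12}
'c' @ 1: {3,4,6,8,13,14}
'b' @ 2: {1,5,9,11,12,15}  (accept∈set)
'a' @ 3: {}  — state set empty
rest 'baaca' ignored (set empty)
after full input: {}  (accept=1 not in)

Answer: REJECT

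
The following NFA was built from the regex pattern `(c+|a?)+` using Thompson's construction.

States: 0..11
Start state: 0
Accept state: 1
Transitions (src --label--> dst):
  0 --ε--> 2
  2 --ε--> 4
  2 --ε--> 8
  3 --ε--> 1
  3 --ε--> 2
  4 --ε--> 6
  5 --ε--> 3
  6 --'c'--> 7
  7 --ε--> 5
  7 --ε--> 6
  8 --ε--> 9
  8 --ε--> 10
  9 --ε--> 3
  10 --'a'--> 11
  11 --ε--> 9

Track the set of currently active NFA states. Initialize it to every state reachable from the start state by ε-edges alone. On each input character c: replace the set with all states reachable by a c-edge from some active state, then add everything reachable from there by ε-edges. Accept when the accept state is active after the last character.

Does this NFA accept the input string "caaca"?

Answer: ACCEPT

Steps:
S₀ = ε-closure({0}) = {0,1,2,3,4,6,8,9,10}
'c' @ 1: {1,2,3,4,5,6,7,8,9,10}  ✓accept
'a' @ 2: {1,2,3,4,6,8,9,10,11}  ✓accept
'a' @ 3: {1,2,3,4,6,8,9,10,11}  ✓accept
'c' @ 4: {1,2,3,4,5,6,7,8,9,10}  ✓accept
'a' @ 5: {1,2,3,4,6,8,9,10,11}  ✓accept
end set {1,2,3,4,6,8,9,10,11} — state 1 in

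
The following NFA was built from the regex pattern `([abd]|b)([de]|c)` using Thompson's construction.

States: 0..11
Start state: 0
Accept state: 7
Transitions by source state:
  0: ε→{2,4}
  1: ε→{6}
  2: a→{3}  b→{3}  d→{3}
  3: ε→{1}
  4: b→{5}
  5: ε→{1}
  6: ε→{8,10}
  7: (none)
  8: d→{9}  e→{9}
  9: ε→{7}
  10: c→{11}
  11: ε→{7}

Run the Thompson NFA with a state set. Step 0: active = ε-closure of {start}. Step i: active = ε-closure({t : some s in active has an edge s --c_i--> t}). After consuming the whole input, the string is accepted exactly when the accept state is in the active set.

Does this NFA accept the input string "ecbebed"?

Answer: REJECT

Trace:
start: ε-closure({0}) = {0,2,4}
'e' @ 1: {}  — no active states
rest 'cbebed' ignored (set empty)
final: {}; accept 7 not in set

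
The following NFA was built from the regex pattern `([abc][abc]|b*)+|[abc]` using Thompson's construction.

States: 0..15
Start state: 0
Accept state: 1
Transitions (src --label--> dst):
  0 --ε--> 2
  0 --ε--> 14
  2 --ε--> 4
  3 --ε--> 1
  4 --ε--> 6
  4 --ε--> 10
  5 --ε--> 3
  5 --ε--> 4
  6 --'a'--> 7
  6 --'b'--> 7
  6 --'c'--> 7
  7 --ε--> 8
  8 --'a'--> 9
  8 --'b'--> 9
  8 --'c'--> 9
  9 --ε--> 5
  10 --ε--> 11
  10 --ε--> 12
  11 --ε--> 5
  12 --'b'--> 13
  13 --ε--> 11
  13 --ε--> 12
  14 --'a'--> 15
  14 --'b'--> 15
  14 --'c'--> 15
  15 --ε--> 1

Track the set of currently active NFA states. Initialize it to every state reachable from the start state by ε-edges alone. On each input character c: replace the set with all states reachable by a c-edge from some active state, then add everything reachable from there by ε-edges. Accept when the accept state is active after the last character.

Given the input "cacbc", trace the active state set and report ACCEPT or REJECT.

Answer: REJECT

Derivation:
start: ε-closure({0}) = {0,1,2,3,4,5,6,10,11,12,14}
'c' @ 1: {1,7,8,15}  ✓accept
'a' @ 2: {1,3,4,5,6,9,10,11,12}  ✓accept
'c' @ 3: {7,8}
'b' @ 4: {1,3,4,5,6,9,10,11,12}  ✓accept
'c' @ 5: {7,8}
after full input: {7,8}  (accept=1 not in)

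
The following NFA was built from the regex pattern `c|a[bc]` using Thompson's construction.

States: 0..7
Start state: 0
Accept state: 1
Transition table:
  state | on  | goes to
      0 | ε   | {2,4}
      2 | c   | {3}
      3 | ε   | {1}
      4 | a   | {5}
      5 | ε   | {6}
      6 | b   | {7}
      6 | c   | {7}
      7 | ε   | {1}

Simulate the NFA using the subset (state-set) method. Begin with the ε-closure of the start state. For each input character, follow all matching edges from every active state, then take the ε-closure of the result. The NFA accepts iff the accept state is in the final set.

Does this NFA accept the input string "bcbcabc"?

Answer: REJECT

Derivation:
S₀ = ε-closure({0}) = {0,2,4}
'b' @ 1: {}  — no active states
rest 'cbcabc' ignored (set empty)
end set {} — state 1 not in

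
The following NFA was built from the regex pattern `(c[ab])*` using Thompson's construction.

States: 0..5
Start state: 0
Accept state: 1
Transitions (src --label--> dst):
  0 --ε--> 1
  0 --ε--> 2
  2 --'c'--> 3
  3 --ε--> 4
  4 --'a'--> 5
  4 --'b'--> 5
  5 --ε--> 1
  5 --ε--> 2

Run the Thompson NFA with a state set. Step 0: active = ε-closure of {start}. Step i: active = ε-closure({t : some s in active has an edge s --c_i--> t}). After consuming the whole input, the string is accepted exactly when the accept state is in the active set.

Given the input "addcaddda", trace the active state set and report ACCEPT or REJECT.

S₀ = ε-closure({0}) = {0,1,2}
'a' @ 1: {}  — state set empty
rest 'ddcaddda' ignored (set empty)
final: {}; accept 1 not in set

Answer: REJECT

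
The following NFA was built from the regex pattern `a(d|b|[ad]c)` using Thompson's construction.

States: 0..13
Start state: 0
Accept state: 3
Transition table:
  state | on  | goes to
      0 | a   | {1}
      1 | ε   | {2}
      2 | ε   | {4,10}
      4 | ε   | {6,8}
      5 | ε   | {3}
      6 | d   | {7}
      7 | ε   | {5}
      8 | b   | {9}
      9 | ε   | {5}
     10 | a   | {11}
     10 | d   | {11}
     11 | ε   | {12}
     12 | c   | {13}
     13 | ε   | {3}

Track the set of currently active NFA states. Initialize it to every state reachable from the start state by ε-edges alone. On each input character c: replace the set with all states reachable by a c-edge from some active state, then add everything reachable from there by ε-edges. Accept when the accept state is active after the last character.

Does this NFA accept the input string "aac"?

Answer: ACCEPT

Derivation:
start: ε-closure({0}) = {0}
'a' @ 1: {1,2,4,6,8,10}
'a' @ 2: {11,12}
'c' @ 3: {3,13}  [accepting]
end set {3,13} — state 3 in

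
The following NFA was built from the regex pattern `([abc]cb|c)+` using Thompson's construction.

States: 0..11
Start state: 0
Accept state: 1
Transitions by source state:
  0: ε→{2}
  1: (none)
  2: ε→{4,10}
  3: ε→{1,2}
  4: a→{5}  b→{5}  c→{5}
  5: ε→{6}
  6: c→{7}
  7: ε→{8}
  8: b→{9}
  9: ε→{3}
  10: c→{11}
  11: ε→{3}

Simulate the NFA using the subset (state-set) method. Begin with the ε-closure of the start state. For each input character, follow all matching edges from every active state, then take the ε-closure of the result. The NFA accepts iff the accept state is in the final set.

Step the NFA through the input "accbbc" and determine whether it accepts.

Answer: REJECT

Steps:
S₀ = ε-closure({0}) = {0,2,4,10}
'a' @ 1: {5,6}
'c' @ 2: {7,8}
'c' @ 3: {}  — state set empty
rest 'bbc' ignored (set empty)
after full input: {}  (accept=1 not in)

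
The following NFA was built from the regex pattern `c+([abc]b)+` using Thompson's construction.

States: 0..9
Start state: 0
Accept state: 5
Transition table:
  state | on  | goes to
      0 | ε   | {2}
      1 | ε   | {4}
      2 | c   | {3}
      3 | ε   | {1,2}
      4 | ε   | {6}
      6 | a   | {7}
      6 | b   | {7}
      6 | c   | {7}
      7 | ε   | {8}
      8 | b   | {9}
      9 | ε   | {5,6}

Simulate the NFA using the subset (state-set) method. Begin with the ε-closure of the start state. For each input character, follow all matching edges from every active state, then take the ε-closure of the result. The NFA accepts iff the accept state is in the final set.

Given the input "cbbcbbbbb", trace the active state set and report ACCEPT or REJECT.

initial (ε-close {0}): {0,2}
'c' @ 1: {1,2,3,4,6}
'b' @ 2: {7,8}
'b' @ 3: {5,6,9}  ✓accept
'c' @ 4: {7,8}
'b' @ 5: {5,6,9}  ✓accept
'b' @ 6: {7,8}
'b' @ 7: {5,6,9}  ✓accept
'b' @ 8: {7,8}
'b' @ 9: {5,6,9}  ✓accept
end set {5,6,9} — state 5 in

Answer: ACCEPT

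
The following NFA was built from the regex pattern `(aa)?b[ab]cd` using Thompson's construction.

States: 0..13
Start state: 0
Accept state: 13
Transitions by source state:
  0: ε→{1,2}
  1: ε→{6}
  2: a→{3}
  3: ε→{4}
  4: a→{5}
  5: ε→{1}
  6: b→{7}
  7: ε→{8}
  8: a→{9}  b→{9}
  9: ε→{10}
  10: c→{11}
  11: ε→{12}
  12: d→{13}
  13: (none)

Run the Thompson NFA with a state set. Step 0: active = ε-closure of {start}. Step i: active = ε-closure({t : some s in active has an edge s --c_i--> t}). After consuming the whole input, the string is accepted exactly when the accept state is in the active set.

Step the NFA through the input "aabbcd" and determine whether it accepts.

Answer: ACCEPT

Derivation:
S₀ = ε-closure({0}) = {0,1,2,6}
'a' @ 1: {3,4}
'a' @ 2: {1,5,6}
'b' @ 3: {7,8}
'b' @ 4: {9,10}
'c' @ 5: {11,12}
'd' @ 6: {13}  (accept∈set)
after full input: {13}  (accept=13 in)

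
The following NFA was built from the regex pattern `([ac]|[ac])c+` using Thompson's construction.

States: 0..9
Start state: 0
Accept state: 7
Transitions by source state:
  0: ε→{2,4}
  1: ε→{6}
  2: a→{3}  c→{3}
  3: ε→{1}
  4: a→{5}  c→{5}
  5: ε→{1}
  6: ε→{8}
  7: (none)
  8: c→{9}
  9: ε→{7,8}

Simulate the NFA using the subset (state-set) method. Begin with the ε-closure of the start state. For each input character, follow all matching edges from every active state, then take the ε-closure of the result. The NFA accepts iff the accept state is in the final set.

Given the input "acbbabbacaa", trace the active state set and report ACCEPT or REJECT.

S₀ = ε-closure({0}) = {0,2,4}
'a' @ 1: {1,3,5,6,8}
'c' @ 2: {7,8,9}  ✓accept
'b' @ 3: {}  — state set empty
rest 'babbacaa' ignored (set empty)
end set {} — state 7 not in

Answer: REJECT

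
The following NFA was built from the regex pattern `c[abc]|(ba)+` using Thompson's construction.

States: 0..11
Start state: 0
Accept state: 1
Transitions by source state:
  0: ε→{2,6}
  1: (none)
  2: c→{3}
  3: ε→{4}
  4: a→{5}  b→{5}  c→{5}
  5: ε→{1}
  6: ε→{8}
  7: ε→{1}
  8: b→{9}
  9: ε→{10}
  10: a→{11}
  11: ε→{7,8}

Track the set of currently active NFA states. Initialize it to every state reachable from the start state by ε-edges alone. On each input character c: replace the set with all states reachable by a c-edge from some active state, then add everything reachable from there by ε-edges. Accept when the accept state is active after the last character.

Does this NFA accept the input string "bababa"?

Answer: ACCEPT

Derivation:
initial (ε-close {0}): {0,2,6,8}
'b' @ 1: {9,10}
'a' @ 2: {1,7,8,11}  ✓accept
'b' @ 3: {9,10}
'a' @ 4: {1,7,8,11}  ✓accept
'b' @ 5: {9,10}
'a' @ 6: {1,7,8,11}  ✓accept
end set {1,7,8,11} — state 1 in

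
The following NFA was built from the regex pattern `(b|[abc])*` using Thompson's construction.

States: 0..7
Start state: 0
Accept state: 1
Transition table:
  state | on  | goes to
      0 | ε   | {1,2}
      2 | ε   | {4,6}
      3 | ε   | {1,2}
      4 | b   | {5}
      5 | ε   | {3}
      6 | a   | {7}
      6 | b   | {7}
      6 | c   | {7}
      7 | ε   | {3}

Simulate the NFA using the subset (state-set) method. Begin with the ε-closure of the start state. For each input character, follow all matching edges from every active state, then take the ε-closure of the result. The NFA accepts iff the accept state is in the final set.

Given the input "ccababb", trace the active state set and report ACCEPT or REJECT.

Answer: ACCEPT

Trace:
start: ε-closure({0}) = {0,1,2,4,6}
'c' @ 1: {1,2,3,4,6,7}  (accept∈set)
'c' @ 2: {1,2,3,4,6,7}  (accept∈set)
'a' @ 3: {1,2,3,4,6,7}  (accept∈set)
'b' @ 4: {1,2,3,4,5,6,7}  (accept∈set)
'a' @ 5: {1,2,3,4,6,7}  (accept∈set)
'b' @ 6: {1,2,3,4,5,6,7}  (accept∈set)
'b' @ 7: {1,2,3,4,5,6,7}  (accept∈set)
final: {1,2,3,4,5,6,7}; accept 1 in set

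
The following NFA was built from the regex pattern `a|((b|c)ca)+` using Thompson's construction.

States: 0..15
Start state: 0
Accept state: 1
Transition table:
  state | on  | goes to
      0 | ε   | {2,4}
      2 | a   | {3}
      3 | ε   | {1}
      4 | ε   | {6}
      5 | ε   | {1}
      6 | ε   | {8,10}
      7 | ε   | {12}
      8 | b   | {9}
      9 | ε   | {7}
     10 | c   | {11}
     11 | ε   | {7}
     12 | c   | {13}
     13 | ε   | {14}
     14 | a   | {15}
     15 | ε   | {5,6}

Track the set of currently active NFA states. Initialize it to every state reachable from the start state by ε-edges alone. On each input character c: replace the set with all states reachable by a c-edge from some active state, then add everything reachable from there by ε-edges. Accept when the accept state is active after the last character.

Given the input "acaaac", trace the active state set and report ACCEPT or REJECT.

S₀ = ε-closure({0}) = {0,2,4,6,8,10}
'a' @ 1: {1,3}  [accepting]
'c' @ 2: {}  — no active states
rest 'aaac' ignored (set empty)
end set {} — state 1 not in

Answer: REJECT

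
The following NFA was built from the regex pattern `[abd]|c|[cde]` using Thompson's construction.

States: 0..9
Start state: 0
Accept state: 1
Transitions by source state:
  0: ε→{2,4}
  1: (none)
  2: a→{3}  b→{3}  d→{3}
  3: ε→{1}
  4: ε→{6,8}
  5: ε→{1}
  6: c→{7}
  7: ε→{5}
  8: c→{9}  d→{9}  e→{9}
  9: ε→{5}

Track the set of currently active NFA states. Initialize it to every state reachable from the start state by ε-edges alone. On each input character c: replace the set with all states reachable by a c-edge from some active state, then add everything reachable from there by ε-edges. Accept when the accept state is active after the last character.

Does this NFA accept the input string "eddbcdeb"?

Answer: REJECT

Steps:
initial (ε-close {0}): {0,2,4,6,8}
'e' @ 1: {1,5,9}  [accepting]
'd' @ 2: {}  — dead — no transitions
rest 'dbcdeb' ignored (set empty)
final: {}; accept 1 not in set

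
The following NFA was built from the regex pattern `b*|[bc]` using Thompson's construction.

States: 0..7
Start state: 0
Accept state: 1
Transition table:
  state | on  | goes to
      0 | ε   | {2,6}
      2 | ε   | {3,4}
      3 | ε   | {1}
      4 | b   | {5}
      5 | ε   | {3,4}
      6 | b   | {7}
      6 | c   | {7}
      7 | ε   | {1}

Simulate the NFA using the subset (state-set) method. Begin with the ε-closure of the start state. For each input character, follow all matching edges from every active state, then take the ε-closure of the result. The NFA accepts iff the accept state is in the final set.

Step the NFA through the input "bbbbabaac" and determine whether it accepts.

Answer: REJECT

Trace:
S₀ = ε-closure({0}) = {0,1,2,3,4,6}
'b' @ 1: {1,3,4,5,7}  ✓accept
'b' @ 2: {1,3,4,5}  ✓accept
'b' @ 3: {1,3,4,5}  ✓accept
'b' @ 4: {1,3,4,5}  ✓accept
'a' @ 5: {}  — no active states
rest 'baac' ignored (set empty)
final: {}; accept 1 not in set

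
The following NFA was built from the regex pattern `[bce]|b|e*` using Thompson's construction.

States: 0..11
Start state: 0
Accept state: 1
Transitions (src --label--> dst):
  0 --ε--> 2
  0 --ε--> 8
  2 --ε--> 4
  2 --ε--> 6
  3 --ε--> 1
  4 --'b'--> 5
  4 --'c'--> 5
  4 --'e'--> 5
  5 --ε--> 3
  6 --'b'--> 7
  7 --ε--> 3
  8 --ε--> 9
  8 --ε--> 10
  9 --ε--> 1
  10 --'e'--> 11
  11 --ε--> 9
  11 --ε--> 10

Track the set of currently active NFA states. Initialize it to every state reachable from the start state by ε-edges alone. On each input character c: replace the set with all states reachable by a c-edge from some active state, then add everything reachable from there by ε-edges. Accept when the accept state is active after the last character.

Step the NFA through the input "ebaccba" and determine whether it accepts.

initial (ε-close {0}): {0,1,2,4,6,8,9,10}
'e' @ 1: {1,3,5,9,10,11}  [accepting]
'b' @ 2: {}  — dead — no transitions
rest 'accba' ignored (set empty)
end set {} — state 1 not in

Answer: REJECT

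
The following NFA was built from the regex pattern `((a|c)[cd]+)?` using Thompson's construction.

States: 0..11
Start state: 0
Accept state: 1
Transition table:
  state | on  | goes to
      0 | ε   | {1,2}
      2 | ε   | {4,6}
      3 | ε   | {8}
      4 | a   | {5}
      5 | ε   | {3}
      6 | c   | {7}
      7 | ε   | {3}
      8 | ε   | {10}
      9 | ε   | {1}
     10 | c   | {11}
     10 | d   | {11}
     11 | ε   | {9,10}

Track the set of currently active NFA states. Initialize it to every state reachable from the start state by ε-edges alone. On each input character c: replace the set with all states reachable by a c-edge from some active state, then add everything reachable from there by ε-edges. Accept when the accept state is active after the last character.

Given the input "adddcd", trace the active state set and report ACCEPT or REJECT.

start: ε-closure({0}) = {0,1,2,4,6}
'a' @ 1: {3,5,8,10}
'd' @ 2: {1,9,10,11}  [accepting]
'd' @ 3: {1,9,10,11}  [accepting]
'd' @ 4: {1,9,10,11}  [accepting]
'c' @ 5: {1,9,10,11}  [accepting]
'd' @ 6: {1,9,10,11}  [accepting]
end set {1,9,10,11} — state 1 in

Answer: ACCEPT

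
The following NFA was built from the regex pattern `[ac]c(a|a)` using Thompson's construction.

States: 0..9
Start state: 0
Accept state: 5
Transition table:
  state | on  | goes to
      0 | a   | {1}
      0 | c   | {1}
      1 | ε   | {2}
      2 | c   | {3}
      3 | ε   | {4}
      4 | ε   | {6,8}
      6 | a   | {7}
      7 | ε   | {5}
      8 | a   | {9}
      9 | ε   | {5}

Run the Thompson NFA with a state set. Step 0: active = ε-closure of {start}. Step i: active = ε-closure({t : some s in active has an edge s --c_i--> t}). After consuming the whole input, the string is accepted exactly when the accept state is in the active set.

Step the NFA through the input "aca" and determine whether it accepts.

S₀ = ε-closure({0}) = {0}
'a' @ 1: {1,2}
'c' @ 2: {3,4,6,8}
'a' @ 3: {5,7,9}  ✓accept
final: {5,7,9}; accept 5 in set

Answer: ACCEPT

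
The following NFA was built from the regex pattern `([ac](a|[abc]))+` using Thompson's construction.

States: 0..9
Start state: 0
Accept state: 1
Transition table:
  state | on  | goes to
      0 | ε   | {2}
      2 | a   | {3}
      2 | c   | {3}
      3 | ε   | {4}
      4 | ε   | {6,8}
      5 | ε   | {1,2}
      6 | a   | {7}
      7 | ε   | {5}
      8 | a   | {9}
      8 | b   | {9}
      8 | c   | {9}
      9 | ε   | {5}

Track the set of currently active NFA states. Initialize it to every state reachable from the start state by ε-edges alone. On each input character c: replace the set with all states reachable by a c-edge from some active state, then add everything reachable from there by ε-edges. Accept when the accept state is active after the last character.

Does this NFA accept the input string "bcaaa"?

Answer: REJECT

Derivation:
start: ε-closure({0}) = {0,2}
'b' @ 1: {}  — dead — no transitions
rest 'caaa' ignored (set empty)
end set {} — state 1 not in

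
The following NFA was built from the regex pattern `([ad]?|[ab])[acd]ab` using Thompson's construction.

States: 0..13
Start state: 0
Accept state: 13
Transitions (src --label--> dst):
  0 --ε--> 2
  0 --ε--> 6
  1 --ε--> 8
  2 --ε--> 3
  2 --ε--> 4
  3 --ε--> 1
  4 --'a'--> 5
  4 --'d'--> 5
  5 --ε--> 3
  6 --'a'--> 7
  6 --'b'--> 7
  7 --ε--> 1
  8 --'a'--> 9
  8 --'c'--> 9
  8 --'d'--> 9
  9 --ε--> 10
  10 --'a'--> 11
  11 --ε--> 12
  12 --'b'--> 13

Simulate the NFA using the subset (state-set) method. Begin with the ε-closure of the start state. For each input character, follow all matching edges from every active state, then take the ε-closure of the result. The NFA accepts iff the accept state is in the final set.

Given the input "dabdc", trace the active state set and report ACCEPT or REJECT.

initial (ε-close {0}): {0,1,2,3,4,6,8}
'd' @ 1: {1,3,5,8,9,10}
'a' @ 2: {9,10,11,12}
'b' @ 3: {13}  (accept∈set)
'd' @ 4: {}  — state set empty
rest 'c' ignored (set empty)
final: {}; accept 13 not in set

Answer: REJECT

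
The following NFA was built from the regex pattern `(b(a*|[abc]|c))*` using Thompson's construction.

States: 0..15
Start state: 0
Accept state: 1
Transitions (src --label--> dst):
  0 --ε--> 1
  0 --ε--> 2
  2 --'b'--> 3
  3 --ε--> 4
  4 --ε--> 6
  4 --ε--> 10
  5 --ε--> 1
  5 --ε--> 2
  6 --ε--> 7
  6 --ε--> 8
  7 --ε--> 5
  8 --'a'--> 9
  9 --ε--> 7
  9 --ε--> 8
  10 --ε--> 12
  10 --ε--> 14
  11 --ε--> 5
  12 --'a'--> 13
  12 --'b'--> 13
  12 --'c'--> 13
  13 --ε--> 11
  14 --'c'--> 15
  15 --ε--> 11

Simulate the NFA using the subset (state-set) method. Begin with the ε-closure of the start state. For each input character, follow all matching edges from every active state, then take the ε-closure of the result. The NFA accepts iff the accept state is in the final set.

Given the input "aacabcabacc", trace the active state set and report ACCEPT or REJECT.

Answer: REJECT

Trace:
start: ε-closure({0}) = {0,1,2}
'a' @ 1: {}  — no active states
rest 'acabcabacc' ignored (set empty)
final: {}; accept 1 not in set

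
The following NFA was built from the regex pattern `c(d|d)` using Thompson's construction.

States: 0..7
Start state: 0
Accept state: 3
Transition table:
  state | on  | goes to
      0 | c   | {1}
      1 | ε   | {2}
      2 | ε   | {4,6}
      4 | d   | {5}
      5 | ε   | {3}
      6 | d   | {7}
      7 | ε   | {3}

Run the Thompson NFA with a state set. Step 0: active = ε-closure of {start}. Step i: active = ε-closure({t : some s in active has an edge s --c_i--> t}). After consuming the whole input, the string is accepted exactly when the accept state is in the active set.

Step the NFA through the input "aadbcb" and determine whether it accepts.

start: ε-closure({0}) = {0}
'a' @ 1: {}  — state set empty
rest 'adbcb' ignored (set empty)
end set {} — state 3 not in

Answer: REJECT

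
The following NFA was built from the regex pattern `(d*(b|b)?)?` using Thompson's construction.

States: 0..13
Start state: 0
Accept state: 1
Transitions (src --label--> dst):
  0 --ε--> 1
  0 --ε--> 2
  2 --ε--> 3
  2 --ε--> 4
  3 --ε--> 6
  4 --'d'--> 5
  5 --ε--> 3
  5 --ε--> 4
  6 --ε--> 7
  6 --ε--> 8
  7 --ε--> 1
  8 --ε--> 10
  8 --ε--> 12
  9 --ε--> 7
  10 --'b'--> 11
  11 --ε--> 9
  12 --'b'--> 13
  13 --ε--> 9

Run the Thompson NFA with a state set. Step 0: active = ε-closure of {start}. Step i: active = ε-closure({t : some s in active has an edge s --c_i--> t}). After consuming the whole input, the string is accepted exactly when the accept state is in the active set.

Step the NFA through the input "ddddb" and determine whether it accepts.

initial (ε-close {0}): {0,1,2,3,4,6,7,8,10,12}
'd' @ 1: {1,3,4,5,6,7,8,10,12}  (accept∈set)
'd' @ 2: {1,3,4,5,6,7,8,10,12}  (accept∈set)
'd' @ 3: {1,3,4,5,6,7,8,10,12}  (accept∈set)
'd' @ 4: {1,3,4,5,6,7,8,10,12}  (accept∈set)
'b' @ 5: {1,7,9,11,13}  (accept∈set)
end set {1,7,9,11,13} — state 1 in

Answer: ACCEPT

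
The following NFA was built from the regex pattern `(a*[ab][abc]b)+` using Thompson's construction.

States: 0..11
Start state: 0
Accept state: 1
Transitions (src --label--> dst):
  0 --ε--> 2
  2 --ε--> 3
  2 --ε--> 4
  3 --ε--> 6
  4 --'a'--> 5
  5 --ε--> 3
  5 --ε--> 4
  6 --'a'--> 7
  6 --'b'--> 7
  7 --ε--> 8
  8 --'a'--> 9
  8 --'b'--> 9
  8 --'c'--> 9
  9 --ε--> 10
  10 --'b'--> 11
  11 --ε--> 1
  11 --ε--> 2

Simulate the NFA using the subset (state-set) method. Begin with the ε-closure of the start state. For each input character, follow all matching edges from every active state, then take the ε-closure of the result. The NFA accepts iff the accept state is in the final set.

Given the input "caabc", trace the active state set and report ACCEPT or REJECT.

Answer: REJECT

Derivation:
initial (ε-close {0}): {0,2,3,4,6}
'c' @ 1: {}  — dead — no transitions
rest 'aabc' ignored (set empty)
end set {} — state 1 not in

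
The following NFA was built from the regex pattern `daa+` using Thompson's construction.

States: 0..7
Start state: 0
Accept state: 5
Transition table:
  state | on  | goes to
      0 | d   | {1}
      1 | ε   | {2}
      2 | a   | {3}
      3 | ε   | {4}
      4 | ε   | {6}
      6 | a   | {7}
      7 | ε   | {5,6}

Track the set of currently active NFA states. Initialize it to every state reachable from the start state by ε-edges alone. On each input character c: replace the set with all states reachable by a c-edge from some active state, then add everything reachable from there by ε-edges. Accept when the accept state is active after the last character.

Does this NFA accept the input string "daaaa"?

initial (ε-close {0}): {0}
'd' @ 1: {1,2}
'a' @ 2: {3,4,6}
'a' @ 3: {5,6,7}  [accepting]
'a' @ 4: {5,6,7}  [accepting]
'a' @ 5: {5,6,7}  [accepting]
final: {5,6,7}; accept 5 in set

Answer: ACCEPT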